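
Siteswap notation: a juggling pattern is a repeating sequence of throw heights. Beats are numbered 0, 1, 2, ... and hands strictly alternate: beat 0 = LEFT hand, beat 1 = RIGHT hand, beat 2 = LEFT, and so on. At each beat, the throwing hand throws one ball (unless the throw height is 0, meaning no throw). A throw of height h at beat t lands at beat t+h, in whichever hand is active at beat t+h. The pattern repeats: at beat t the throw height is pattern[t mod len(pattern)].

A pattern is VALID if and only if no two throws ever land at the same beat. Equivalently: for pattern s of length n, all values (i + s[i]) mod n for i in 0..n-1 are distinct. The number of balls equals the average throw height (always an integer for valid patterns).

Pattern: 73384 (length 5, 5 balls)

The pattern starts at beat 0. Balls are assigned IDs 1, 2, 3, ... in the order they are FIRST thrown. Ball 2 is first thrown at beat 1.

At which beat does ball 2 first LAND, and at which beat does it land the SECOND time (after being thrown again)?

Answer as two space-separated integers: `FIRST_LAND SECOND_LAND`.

Beat 0 (L): throw ball1 h=7 -> lands@7:R; in-air after throw: [b1@7:R]
Beat 1 (R): throw ball2 h=3 -> lands@4:L; in-air after throw: [b2@4:L b1@7:R]
Beat 2 (L): throw ball3 h=3 -> lands@5:R; in-air after throw: [b2@4:L b3@5:R b1@7:R]
Beat 3 (R): throw ball4 h=8 -> lands@11:R; in-air after throw: [b2@4:L b3@5:R b1@7:R b4@11:R]
Beat 4 (L): throw ball2 h=4 -> lands@8:L; in-air after throw: [b3@5:R b1@7:R b2@8:L b4@11:R]
Beat 5 (R): throw ball3 h=7 -> lands@12:L; in-air after throw: [b1@7:R b2@8:L b4@11:R b3@12:L]
Beat 6 (L): throw ball5 h=3 -> lands@9:R; in-air after throw: [b1@7:R b2@8:L b5@9:R b4@11:R b3@12:L]
Beat 7 (R): throw ball1 h=3 -> lands@10:L; in-air after throw: [b2@8:L b5@9:R b1@10:L b4@11:R b3@12:L]
Beat 8 (L): throw ball2 h=8 -> lands@16:L; in-air after throw: [b5@9:R b1@10:L b4@11:R b3@12:L b2@16:L]
Ball 2: thrown@1 h=3 -> first land @4; rethrown@4 h=4 -> second land @8

Answer: 4 8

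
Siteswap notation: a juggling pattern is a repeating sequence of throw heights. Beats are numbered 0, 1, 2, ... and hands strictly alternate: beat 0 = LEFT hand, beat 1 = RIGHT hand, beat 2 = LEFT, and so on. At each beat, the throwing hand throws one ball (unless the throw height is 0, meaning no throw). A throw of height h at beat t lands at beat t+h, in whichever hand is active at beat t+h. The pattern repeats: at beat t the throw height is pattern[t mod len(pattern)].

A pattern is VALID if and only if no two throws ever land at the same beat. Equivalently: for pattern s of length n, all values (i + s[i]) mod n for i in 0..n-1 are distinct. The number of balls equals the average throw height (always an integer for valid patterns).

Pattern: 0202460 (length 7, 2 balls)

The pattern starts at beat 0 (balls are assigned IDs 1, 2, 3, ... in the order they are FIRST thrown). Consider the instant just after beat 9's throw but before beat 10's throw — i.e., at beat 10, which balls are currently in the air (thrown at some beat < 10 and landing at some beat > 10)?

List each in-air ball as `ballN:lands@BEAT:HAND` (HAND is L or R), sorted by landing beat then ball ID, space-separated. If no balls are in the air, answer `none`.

Answer: ball1:lands@11:R

Derivation:
Beat 1 (R): throw ball1 h=2 -> lands@3:R; in-air after throw: [b1@3:R]
Beat 3 (R): throw ball1 h=2 -> lands@5:R; in-air after throw: [b1@5:R]
Beat 4 (L): throw ball2 h=4 -> lands@8:L; in-air after throw: [b1@5:R b2@8:L]
Beat 5 (R): throw ball1 h=6 -> lands@11:R; in-air after throw: [b2@8:L b1@11:R]
Beat 8 (L): throw ball2 h=2 -> lands@10:L; in-air after throw: [b2@10:L b1@11:R]
Beat 10 (L): throw ball2 h=2 -> lands@12:L; in-air after throw: [b1@11:R b2@12:L]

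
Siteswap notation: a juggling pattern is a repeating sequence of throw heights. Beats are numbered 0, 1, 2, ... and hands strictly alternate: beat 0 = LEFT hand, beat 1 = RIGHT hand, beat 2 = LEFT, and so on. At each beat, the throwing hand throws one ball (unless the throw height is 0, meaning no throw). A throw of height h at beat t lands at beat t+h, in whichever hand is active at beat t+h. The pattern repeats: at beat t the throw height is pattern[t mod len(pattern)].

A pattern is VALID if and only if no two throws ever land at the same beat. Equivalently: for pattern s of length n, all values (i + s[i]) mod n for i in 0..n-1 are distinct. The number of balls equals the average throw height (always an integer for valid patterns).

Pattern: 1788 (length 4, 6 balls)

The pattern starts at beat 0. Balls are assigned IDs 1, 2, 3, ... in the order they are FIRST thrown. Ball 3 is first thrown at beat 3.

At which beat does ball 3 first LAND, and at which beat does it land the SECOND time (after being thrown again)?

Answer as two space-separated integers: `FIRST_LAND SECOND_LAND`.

Beat 0 (L): throw ball1 h=1 -> lands@1:R; in-air after throw: [b1@1:R]
Beat 1 (R): throw ball1 h=7 -> lands@8:L; in-air after throw: [b1@8:L]
Beat 2 (L): throw ball2 h=8 -> lands@10:L; in-air after throw: [b1@8:L b2@10:L]
Beat 3 (R): throw ball3 h=8 -> lands@11:R; in-air after throw: [b1@8:L b2@10:L b3@11:R]
Beat 4 (L): throw ball4 h=1 -> lands@5:R; in-air after throw: [b4@5:R b1@8:L b2@10:L b3@11:R]
Beat 5 (R): throw ball4 h=7 -> lands@12:L; in-air after throw: [b1@8:L b2@10:L b3@11:R b4@12:L]
Beat 6 (L): throw ball5 h=8 -> lands@14:L; in-air after throw: [b1@8:L b2@10:L b3@11:R b4@12:L b5@14:L]
Beat 7 (R): throw ball6 h=8 -> lands@15:R; in-air after throw: [b1@8:L b2@10:L b3@11:R b4@12:L b5@14:L b6@15:R]
Beat 8 (L): throw ball1 h=1 -> lands@9:R; in-air after throw: [b1@9:R b2@10:L b3@11:R b4@12:L b5@14:L b6@15:R]
Beat 9 (R): throw ball1 h=7 -> lands@16:L; in-air after throw: [b2@10:L b3@11:R b4@12:L b5@14:L b6@15:R b1@16:L]
Beat 10 (L): throw ball2 h=8 -> lands@18:L; in-air after throw: [b3@11:R b4@12:L b5@14:L b6@15:R b1@16:L b2@18:L]
Beat 11 (R): throw ball3 h=8 -> lands@19:R; in-air after throw: [b4@12:L b5@14:L b6@15:R b1@16:L b2@18:L b3@19:R]
Beat 12 (L): throw ball4 h=1 -> lands@13:R; in-air after throw: [b4@13:R b5@14:L b6@15:R b1@16:L b2@18:L b3@19:R]
Beat 13 (R): throw ball4 h=7 -> lands@20:L; in-air after throw: [b5@14:L b6@15:R b1@16:L b2@18:L b3@19:R b4@20:L]
Beat 14 (L): throw ball5 h=8 -> lands@22:L; in-air after throw: [b6@15:R b1@16:L b2@18:L b3@19:R b4@20:L b5@22:L]
Beat 15 (R): throw ball6 h=8 -> lands@23:R; in-air after throw: [b1@16:L b2@18:L b3@19:R b4@20:L b5@22:L b6@23:R]
Beat 16 (L): throw ball1 h=1 -> lands@17:R; in-air after throw: [b1@17:R b2@18:L b3@19:R b4@20:L b5@22:L b6@23:R]
Beat 17 (R): throw ball1 h=7 -> lands@24:L; in-air after throw: [b2@18:L b3@19:R b4@20:L b5@22:L b6@23:R b1@24:L]
Beat 18 (L): throw ball2 h=8 -> lands@26:L; in-air after throw: [b3@19:R b4@20:L b5@22:L b6@23:R b1@24:L b2@26:L]
Beat 19 (R): throw ball3 h=8 -> lands@27:R; in-air after throw: [b4@20:L b5@22:L b6@23:R b1@24:L b2@26:L b3@27:R]
Ball 3: thrown@3 h=8 -> first land @11; rethrown@11 h=8 -> second land @19

Answer: 11 19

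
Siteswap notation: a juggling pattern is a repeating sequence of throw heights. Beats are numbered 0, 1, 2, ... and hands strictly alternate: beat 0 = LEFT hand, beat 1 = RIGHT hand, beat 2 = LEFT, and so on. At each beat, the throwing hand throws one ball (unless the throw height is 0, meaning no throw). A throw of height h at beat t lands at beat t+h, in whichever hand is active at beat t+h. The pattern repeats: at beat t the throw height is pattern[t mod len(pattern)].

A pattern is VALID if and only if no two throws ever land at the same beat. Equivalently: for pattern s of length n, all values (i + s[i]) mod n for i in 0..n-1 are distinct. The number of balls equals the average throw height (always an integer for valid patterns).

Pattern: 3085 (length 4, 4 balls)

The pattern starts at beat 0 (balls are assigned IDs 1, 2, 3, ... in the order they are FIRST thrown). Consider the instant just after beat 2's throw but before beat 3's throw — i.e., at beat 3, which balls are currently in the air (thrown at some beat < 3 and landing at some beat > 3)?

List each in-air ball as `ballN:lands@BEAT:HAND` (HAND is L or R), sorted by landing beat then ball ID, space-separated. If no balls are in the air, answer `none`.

Beat 0 (L): throw ball1 h=3 -> lands@3:R; in-air after throw: [b1@3:R]
Beat 2 (L): throw ball2 h=8 -> lands@10:L; in-air after throw: [b1@3:R b2@10:L]
Beat 3 (R): throw ball1 h=5 -> lands@8:L; in-air after throw: [b1@8:L b2@10:L]

Answer: ball2:lands@10:L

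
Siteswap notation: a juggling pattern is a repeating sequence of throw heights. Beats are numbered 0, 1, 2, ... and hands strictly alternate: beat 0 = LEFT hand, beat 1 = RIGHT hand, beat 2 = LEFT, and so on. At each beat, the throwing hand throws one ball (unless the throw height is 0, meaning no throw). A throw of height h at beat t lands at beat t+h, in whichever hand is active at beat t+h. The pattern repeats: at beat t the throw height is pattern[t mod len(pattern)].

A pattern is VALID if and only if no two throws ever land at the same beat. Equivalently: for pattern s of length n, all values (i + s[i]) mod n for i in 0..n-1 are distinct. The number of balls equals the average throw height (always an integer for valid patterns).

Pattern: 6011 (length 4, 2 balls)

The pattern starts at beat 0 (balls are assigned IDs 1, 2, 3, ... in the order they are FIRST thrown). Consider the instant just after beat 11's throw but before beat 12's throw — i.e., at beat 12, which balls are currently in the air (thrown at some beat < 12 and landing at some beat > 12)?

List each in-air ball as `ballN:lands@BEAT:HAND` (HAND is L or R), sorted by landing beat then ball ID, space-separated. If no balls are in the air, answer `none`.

Beat 0 (L): throw ball1 h=6 -> lands@6:L; in-air after throw: [b1@6:L]
Beat 2 (L): throw ball2 h=1 -> lands@3:R; in-air after throw: [b2@3:R b1@6:L]
Beat 3 (R): throw ball2 h=1 -> lands@4:L; in-air after throw: [b2@4:L b1@6:L]
Beat 4 (L): throw ball2 h=6 -> lands@10:L; in-air after throw: [b1@6:L b2@10:L]
Beat 6 (L): throw ball1 h=1 -> lands@7:R; in-air after throw: [b1@7:R b2@10:L]
Beat 7 (R): throw ball1 h=1 -> lands@8:L; in-air after throw: [b1@8:L b2@10:L]
Beat 8 (L): throw ball1 h=6 -> lands@14:L; in-air after throw: [b2@10:L b1@14:L]
Beat 10 (L): throw ball2 h=1 -> lands@11:R; in-air after throw: [b2@11:R b1@14:L]
Beat 11 (R): throw ball2 h=1 -> lands@12:L; in-air after throw: [b2@12:L b1@14:L]
Beat 12 (L): throw ball2 h=6 -> lands@18:L; in-air after throw: [b1@14:L b2@18:L]

Answer: ball1:lands@14:L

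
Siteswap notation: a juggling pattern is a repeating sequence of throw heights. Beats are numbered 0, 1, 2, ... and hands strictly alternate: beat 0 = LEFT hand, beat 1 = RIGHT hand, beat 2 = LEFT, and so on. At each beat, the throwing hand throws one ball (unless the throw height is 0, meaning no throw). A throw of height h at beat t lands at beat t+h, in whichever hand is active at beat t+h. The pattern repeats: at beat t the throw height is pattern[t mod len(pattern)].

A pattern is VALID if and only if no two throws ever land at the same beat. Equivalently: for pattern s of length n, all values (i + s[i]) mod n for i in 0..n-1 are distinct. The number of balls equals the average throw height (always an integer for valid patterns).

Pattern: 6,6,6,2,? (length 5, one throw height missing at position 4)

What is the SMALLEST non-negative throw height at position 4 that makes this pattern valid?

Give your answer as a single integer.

i=0: (0 + 6) mod 5 = 1
i=1: (1 + 6) mod 5 = 2
i=2: (2 + 6) mod 5 = 3
i=3: (3 + 2) mod 5 = 0
i=4: s[i]=? (unknown)
Known residues: [0, 1, 2, 3]; need a permutation of 0..4, so missing residue r = 4
Need (4 + s) mod 5 = 4; smallest s = (4 - 4) mod 5 = 0

Answer: 0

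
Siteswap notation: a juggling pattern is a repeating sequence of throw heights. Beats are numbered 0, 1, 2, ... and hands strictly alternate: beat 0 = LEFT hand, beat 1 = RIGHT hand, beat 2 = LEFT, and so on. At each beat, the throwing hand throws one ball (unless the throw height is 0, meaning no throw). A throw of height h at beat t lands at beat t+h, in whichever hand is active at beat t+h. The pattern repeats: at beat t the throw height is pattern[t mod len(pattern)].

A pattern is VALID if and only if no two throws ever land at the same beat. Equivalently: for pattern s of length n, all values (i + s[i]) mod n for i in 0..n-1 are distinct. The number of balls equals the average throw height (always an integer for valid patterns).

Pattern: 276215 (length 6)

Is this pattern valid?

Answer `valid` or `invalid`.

i=0: (i + s[i]) mod n = (0 + 2) mod 6 = 2
i=1: (i + s[i]) mod n = (1 + 7) mod 6 = 2
i=2: (i + s[i]) mod n = (2 + 6) mod 6 = 2
i=3: (i + s[i]) mod n = (3 + 2) mod 6 = 5
i=4: (i + s[i]) mod n = (4 + 1) mod 6 = 5
i=5: (i + s[i]) mod n = (5 + 5) mod 6 = 4
Residues: [2, 2, 2, 5, 5, 4], distinct: False

Answer: invalid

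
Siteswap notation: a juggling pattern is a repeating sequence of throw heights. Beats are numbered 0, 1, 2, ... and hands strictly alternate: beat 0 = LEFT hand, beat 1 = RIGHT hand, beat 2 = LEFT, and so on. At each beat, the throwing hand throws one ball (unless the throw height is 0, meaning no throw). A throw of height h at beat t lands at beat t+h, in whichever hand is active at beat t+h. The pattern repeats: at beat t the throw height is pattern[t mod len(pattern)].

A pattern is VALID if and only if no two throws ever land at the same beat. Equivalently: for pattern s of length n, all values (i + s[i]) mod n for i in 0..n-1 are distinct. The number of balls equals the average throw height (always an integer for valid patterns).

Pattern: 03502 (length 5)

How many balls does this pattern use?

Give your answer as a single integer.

Answer: 2

Derivation:
Pattern = [0, 3, 5, 0, 2], length n = 5
  position 0: throw height = 0, running sum = 0
  position 1: throw height = 3, running sum = 3
  position 2: throw height = 5, running sum = 8
  position 3: throw height = 0, running sum = 8
  position 4: throw height = 2, running sum = 10
Total sum = 10; balls = sum / n = 10 / 5 = 2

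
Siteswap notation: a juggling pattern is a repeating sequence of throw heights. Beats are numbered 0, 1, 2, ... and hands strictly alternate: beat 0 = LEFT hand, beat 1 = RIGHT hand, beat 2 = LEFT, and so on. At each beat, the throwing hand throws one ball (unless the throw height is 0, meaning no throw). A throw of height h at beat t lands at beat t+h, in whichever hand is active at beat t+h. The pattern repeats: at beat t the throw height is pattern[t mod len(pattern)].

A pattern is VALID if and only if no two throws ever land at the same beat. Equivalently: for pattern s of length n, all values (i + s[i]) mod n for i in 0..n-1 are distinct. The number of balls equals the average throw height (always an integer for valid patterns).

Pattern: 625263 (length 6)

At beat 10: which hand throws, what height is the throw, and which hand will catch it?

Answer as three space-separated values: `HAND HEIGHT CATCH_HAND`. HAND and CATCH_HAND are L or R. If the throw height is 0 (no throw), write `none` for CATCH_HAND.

Beat 10: 10 mod 2 = 0, so hand = L
Throw height = pattern[10 mod 6] = pattern[4] = 6
Lands at beat 10+6=16, 16 mod 2 = 0, so catch hand = L

Answer: L 6 L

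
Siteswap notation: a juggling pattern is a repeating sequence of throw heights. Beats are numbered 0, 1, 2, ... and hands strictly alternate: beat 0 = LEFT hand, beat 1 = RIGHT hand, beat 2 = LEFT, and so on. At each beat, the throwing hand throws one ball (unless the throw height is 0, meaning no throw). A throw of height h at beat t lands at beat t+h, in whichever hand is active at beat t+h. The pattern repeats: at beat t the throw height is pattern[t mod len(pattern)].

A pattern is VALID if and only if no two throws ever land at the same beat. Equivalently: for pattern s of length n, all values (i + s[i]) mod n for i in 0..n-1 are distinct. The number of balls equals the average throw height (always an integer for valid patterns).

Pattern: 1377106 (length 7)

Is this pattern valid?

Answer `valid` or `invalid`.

Answer: invalid

Derivation:
i=0: (i + s[i]) mod n = (0 + 1) mod 7 = 1
i=1: (i + s[i]) mod n = (1 + 3) mod 7 = 4
i=2: (i + s[i]) mod n = (2 + 7) mod 7 = 2
i=3: (i + s[i]) mod n = (3 + 7) mod 7 = 3
i=4: (i + s[i]) mod n = (4 + 1) mod 7 = 5
i=5: (i + s[i]) mod n = (5 + 0) mod 7 = 5
i=6: (i + s[i]) mod n = (6 + 6) mod 7 = 5
Residues: [1, 4, 2, 3, 5, 5, 5], distinct: False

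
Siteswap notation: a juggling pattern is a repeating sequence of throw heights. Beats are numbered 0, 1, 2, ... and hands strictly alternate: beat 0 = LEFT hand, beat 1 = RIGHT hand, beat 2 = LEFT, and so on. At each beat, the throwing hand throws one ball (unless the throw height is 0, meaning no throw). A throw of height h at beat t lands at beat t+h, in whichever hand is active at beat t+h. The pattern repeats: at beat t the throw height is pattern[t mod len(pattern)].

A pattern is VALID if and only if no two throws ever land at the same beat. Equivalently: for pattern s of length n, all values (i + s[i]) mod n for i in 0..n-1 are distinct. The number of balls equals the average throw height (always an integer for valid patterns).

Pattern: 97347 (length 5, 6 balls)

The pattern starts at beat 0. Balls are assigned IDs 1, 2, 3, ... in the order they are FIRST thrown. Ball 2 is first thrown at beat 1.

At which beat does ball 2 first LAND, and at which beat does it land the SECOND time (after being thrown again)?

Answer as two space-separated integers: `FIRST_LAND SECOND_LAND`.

Beat 0 (L): throw ball1 h=9 -> lands@9:R; in-air after throw: [b1@9:R]
Beat 1 (R): throw ball2 h=7 -> lands@8:L; in-air after throw: [b2@8:L b1@9:R]
Beat 2 (L): throw ball3 h=3 -> lands@5:R; in-air after throw: [b3@5:R b2@8:L b1@9:R]
Beat 3 (R): throw ball4 h=4 -> lands@7:R; in-air after throw: [b3@5:R b4@7:R b2@8:L b1@9:R]
Beat 4 (L): throw ball5 h=7 -> lands@11:R; in-air after throw: [b3@5:R b4@7:R b2@8:L b1@9:R b5@11:R]
Beat 5 (R): throw ball3 h=9 -> lands@14:L; in-air after throw: [b4@7:R b2@8:L b1@9:R b5@11:R b3@14:L]
Beat 6 (L): throw ball6 h=7 -> lands@13:R; in-air after throw: [b4@7:R b2@8:L b1@9:R b5@11:R b6@13:R b3@14:L]
Beat 7 (R): throw ball4 h=3 -> lands@10:L; in-air after throw: [b2@8:L b1@9:R b4@10:L b5@11:R b6@13:R b3@14:L]
Beat 8 (L): throw ball2 h=4 -> lands@12:L; in-air after throw: [b1@9:R b4@10:L b5@11:R b2@12:L b6@13:R b3@14:L]
Beat 9 (R): throw ball1 h=7 -> lands@16:L; in-air after throw: [b4@10:L b5@11:R b2@12:L b6@13:R b3@14:L b1@16:L]
Beat 10 (L): throw ball4 h=9 -> lands@19:R; in-air after throw: [b5@11:R b2@12:L b6@13:R b3@14:L b1@16:L b4@19:R]
Beat 11 (R): throw ball5 h=7 -> lands@18:L; in-air after throw: [b2@12:L b6@13:R b3@14:L b1@16:L b5@18:L b4@19:R]
Beat 12 (L): throw ball2 h=3 -> lands@15:R; in-air after throw: [b6@13:R b3@14:L b2@15:R b1@16:L b5@18:L b4@19:R]
Ball 2: thrown@1 h=7 -> first land @8; rethrown@8 h=4 -> second land @12

Answer: 8 12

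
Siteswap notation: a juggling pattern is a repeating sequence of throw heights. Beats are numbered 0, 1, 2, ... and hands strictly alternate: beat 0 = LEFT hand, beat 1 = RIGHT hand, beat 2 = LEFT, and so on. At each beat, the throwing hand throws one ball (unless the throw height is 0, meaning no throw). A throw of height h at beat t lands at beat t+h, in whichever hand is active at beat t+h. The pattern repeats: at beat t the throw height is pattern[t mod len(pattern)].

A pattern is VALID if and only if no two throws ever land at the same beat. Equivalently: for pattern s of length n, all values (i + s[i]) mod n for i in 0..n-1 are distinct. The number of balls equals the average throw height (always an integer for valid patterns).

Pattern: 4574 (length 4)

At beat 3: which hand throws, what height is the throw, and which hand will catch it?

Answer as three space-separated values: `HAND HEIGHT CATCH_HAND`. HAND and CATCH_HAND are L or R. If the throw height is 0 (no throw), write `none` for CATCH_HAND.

Answer: R 4 R

Derivation:
Beat 3: 3 mod 2 = 1, so hand = R
Throw height = pattern[3 mod 4] = pattern[3] = 4
Lands at beat 3+4=7, 7 mod 2 = 1, so catch hand = R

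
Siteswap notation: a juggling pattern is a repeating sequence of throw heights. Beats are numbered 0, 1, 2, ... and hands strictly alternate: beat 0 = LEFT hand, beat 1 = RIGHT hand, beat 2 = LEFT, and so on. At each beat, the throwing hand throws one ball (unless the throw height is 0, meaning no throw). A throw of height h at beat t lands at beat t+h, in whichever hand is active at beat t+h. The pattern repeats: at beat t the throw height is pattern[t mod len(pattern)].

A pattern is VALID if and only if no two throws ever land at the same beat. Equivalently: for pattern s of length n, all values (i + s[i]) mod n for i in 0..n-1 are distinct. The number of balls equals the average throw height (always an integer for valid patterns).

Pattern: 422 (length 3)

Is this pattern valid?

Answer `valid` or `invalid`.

i=0: (i + s[i]) mod n = (0 + 4) mod 3 = 1
i=1: (i + s[i]) mod n = (1 + 2) mod 3 = 0
i=2: (i + s[i]) mod n = (2 + 2) mod 3 = 1
Residues: [1, 0, 1], distinct: False

Answer: invalid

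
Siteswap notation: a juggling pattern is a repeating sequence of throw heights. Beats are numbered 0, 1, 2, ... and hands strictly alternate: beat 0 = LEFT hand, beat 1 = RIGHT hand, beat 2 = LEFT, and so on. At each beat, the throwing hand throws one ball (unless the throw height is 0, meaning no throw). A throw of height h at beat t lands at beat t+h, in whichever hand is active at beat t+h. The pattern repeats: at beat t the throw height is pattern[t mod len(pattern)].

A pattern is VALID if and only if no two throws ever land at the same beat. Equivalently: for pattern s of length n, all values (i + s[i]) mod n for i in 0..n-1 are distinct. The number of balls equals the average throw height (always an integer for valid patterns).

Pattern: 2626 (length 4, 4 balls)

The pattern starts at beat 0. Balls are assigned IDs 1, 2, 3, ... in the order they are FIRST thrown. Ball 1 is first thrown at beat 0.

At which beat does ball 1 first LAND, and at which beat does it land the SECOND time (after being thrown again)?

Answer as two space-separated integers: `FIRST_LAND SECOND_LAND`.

Beat 0 (L): throw ball1 h=2 -> lands@2:L; in-air after throw: [b1@2:L]
Beat 1 (R): throw ball2 h=6 -> lands@7:R; in-air after throw: [b1@2:L b2@7:R]
Beat 2 (L): throw ball1 h=2 -> lands@4:L; in-air after throw: [b1@4:L b2@7:R]
Beat 3 (R): throw ball3 h=6 -> lands@9:R; in-air after throw: [b1@4:L b2@7:R b3@9:R]
Beat 4 (L): throw ball1 h=2 -> lands@6:L; in-air after throw: [b1@6:L b2@7:R b3@9:R]
Ball 1: thrown@0 h=2 -> first land @2; rethrown@2 h=2 -> second land @4

Answer: 2 4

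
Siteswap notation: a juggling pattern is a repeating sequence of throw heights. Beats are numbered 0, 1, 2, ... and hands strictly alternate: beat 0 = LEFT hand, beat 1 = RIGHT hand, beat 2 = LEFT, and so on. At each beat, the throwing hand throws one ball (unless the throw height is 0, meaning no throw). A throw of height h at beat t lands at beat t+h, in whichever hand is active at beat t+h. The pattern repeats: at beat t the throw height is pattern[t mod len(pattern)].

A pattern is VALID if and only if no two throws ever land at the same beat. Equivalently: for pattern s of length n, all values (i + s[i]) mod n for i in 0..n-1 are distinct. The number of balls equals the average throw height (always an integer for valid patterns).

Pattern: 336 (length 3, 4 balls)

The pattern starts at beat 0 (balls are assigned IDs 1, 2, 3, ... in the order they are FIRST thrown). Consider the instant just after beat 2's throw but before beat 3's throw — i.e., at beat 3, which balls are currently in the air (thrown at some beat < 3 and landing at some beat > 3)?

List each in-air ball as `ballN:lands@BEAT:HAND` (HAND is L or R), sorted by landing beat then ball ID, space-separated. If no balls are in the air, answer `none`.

Beat 0 (L): throw ball1 h=3 -> lands@3:R; in-air after throw: [b1@3:R]
Beat 1 (R): throw ball2 h=3 -> lands@4:L; in-air after throw: [b1@3:R b2@4:L]
Beat 2 (L): throw ball3 h=6 -> lands@8:L; in-air after throw: [b1@3:R b2@4:L b3@8:L]
Beat 3 (R): throw ball1 h=3 -> lands@6:L; in-air after throw: [b2@4:L b1@6:L b3@8:L]

Answer: ball2:lands@4:L ball3:lands@8:L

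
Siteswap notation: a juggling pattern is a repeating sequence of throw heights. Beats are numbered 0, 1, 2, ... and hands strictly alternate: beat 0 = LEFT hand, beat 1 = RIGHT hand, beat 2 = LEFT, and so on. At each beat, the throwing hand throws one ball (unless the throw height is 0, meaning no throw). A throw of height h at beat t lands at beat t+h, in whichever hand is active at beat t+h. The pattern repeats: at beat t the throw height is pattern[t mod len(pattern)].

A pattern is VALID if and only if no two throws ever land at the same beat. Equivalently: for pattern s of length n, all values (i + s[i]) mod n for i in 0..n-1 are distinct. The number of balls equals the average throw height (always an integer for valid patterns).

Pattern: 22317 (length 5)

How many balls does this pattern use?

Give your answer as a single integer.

Pattern = [2, 2, 3, 1, 7], length n = 5
  position 0: throw height = 2, running sum = 2
  position 1: throw height = 2, running sum = 4
  position 2: throw height = 3, running sum = 7
  position 3: throw height = 1, running sum = 8
  position 4: throw height = 7, running sum = 15
Total sum = 15; balls = sum / n = 15 / 5 = 3

Answer: 3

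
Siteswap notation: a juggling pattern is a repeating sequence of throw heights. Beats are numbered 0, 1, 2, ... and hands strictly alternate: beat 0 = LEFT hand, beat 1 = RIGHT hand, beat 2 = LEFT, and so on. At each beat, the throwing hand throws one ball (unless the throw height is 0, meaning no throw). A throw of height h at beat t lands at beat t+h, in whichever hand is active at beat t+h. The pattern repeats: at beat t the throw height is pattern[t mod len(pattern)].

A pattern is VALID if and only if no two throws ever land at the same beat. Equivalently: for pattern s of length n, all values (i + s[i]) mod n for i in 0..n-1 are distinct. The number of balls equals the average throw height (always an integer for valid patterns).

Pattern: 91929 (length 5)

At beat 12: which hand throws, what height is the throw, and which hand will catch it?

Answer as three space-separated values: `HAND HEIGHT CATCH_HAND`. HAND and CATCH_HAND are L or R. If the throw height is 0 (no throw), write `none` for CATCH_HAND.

Beat 12: 12 mod 2 = 0, so hand = L
Throw height = pattern[12 mod 5] = pattern[2] = 9
Lands at beat 12+9=21, 21 mod 2 = 1, so catch hand = R

Answer: L 9 R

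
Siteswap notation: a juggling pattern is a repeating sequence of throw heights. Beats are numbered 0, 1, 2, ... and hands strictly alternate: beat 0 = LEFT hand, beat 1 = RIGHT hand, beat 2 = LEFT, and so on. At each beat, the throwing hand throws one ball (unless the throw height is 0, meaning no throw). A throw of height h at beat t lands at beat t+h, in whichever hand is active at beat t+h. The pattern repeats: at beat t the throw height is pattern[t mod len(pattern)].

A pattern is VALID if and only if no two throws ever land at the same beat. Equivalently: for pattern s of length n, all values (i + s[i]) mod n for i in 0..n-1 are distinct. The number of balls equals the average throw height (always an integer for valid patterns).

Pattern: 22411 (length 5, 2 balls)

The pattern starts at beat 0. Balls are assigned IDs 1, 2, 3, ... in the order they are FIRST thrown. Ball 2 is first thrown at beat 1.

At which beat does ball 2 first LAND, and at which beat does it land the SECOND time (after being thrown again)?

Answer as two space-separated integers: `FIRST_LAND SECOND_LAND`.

Answer: 3 4

Derivation:
Beat 0 (L): throw ball1 h=2 -> lands@2:L; in-air after throw: [b1@2:L]
Beat 1 (R): throw ball2 h=2 -> lands@3:R; in-air after throw: [b1@2:L b2@3:R]
Beat 2 (L): throw ball1 h=4 -> lands@6:L; in-air after throw: [b2@3:R b1@6:L]
Beat 3 (R): throw ball2 h=1 -> lands@4:L; in-air after throw: [b2@4:L b1@6:L]
Beat 4 (L): throw ball2 h=1 -> lands@5:R; in-air after throw: [b2@5:R b1@6:L]
Ball 2: thrown@1 h=2 -> first land @3; rethrown@3 h=1 -> second land @4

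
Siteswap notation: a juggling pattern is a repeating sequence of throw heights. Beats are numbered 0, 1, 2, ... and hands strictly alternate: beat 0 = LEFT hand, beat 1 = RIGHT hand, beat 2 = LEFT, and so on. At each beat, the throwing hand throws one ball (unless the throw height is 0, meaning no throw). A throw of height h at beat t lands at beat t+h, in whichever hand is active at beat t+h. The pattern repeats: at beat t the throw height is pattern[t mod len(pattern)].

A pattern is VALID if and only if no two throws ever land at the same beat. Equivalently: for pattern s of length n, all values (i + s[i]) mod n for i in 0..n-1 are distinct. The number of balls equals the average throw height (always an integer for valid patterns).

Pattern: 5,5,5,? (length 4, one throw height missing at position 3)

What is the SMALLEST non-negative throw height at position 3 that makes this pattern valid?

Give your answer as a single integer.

Answer: 1

Derivation:
i=0: (0 + 5) mod 4 = 1
i=1: (1 + 5) mod 4 = 2
i=2: (2 + 5) mod 4 = 3
i=3: s[i]=? (unknown)
Known residues: [1, 2, 3]; need a permutation of 0..3, so missing residue r = 0
Need (3 + s) mod 4 = 0; smallest s = (0 - 3) mod 4 = 1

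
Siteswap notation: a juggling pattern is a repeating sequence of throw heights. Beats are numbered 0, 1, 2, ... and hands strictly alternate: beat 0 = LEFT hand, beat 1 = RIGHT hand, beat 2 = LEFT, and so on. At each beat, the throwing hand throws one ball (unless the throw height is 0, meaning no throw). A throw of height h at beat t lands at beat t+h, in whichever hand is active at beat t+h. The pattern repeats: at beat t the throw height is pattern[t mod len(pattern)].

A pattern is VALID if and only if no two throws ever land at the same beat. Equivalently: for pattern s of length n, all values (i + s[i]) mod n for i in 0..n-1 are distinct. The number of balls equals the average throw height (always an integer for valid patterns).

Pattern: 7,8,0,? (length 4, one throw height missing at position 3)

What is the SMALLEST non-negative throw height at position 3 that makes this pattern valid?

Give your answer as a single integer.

Answer: 1

Derivation:
i=0: (0 + 7) mod 4 = 3
i=1: (1 + 8) mod 4 = 1
i=2: (2 + 0) mod 4 = 2
i=3: s[i]=? (unknown)
Known residues: [1, 2, 3]; need a permutation of 0..3, so missing residue r = 0
Need (3 + s) mod 4 = 0; smallest s = (0 - 3) mod 4 = 1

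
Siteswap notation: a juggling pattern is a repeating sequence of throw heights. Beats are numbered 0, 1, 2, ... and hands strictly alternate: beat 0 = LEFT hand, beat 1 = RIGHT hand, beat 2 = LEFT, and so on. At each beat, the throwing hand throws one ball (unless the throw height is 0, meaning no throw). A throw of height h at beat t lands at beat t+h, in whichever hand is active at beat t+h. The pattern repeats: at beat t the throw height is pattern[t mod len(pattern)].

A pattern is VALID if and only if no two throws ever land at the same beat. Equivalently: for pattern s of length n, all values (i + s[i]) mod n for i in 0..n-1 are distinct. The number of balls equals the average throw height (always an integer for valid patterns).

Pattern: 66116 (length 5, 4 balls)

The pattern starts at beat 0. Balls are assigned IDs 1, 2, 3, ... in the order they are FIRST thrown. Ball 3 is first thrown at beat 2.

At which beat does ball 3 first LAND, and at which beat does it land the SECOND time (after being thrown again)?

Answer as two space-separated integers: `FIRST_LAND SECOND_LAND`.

Beat 0 (L): throw ball1 h=6 -> lands@6:L; in-air after throw: [b1@6:L]
Beat 1 (R): throw ball2 h=6 -> lands@7:R; in-air after throw: [b1@6:L b2@7:R]
Beat 2 (L): throw ball3 h=1 -> lands@3:R; in-air after throw: [b3@3:R b1@6:L b2@7:R]
Beat 3 (R): throw ball3 h=1 -> lands@4:L; in-air after throw: [b3@4:L b1@6:L b2@7:R]
Beat 4 (L): throw ball3 h=6 -> lands@10:L; in-air after throw: [b1@6:L b2@7:R b3@10:L]
Ball 3: thrown@2 h=1 -> first land @3; rethrown@3 h=1 -> second land @4

Answer: 3 4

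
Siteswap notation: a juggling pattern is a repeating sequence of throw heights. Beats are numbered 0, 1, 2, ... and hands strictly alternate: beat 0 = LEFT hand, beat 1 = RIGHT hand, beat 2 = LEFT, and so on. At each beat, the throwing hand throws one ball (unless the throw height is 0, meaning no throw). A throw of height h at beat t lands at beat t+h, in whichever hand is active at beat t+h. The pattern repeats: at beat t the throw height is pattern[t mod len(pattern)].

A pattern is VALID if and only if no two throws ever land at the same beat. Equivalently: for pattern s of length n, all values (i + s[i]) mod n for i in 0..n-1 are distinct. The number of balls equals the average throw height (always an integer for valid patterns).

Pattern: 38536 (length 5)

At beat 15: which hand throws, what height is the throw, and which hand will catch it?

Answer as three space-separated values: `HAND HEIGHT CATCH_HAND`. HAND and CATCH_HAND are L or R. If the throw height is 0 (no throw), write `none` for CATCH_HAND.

Beat 15: 15 mod 2 = 1, so hand = R
Throw height = pattern[15 mod 5] = pattern[0] = 3
Lands at beat 15+3=18, 18 mod 2 = 0, so catch hand = L

Answer: R 3 L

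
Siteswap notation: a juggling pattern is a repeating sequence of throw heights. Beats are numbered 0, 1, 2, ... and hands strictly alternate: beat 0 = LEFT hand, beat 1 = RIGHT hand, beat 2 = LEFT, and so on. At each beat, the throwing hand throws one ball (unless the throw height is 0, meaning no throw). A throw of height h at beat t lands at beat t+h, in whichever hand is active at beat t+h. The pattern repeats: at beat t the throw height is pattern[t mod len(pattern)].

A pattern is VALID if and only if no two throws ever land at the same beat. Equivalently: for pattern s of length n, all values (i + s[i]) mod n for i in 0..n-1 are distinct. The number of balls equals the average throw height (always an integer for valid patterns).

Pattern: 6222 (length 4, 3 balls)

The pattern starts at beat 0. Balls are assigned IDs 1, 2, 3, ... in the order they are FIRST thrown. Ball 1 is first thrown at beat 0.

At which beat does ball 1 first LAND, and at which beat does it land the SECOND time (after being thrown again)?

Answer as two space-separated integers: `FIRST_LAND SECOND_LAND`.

Answer: 6 8

Derivation:
Beat 0 (L): throw ball1 h=6 -> lands@6:L; in-air after throw: [b1@6:L]
Beat 1 (R): throw ball2 h=2 -> lands@3:R; in-air after throw: [b2@3:R b1@6:L]
Beat 2 (L): throw ball3 h=2 -> lands@4:L; in-air after throw: [b2@3:R b3@4:L b1@6:L]
Beat 3 (R): throw ball2 h=2 -> lands@5:R; in-air after throw: [b3@4:L b2@5:R b1@6:L]
Beat 4 (L): throw ball3 h=6 -> lands@10:L; in-air after throw: [b2@5:R b1@6:L b3@10:L]
Beat 5 (R): throw ball2 h=2 -> lands@7:R; in-air after throw: [b1@6:L b2@7:R b3@10:L]
Beat 6 (L): throw ball1 h=2 -> lands@8:L; in-air after throw: [b2@7:R b1@8:L b3@10:L]
Beat 7 (R): throw ball2 h=2 -> lands@9:R; in-air after throw: [b1@8:L b2@9:R b3@10:L]
Beat 8 (L): throw ball1 h=6 -> lands@14:L; in-air after throw: [b2@9:R b3@10:L b1@14:L]
Ball 1: thrown@0 h=6 -> first land @6; rethrown@6 h=2 -> second land @8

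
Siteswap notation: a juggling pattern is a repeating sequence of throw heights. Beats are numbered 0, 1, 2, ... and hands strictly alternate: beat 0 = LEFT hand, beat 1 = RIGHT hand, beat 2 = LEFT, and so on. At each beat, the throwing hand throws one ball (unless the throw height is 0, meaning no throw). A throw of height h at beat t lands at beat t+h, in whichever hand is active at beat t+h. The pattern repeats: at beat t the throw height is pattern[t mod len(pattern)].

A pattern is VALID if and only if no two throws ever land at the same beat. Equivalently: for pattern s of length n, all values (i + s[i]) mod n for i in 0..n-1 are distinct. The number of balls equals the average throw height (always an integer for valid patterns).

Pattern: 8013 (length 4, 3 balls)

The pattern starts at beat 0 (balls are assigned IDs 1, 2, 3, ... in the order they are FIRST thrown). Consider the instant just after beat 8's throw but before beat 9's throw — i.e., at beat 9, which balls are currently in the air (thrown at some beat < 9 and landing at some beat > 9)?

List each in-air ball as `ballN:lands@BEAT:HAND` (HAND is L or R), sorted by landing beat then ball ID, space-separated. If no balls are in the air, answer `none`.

Answer: ball2:lands@10:L ball3:lands@12:L ball1:lands@16:L

Derivation:
Beat 0 (L): throw ball1 h=8 -> lands@8:L; in-air after throw: [b1@8:L]
Beat 2 (L): throw ball2 h=1 -> lands@3:R; in-air after throw: [b2@3:R b1@8:L]
Beat 3 (R): throw ball2 h=3 -> lands@6:L; in-air after throw: [b2@6:L b1@8:L]
Beat 4 (L): throw ball3 h=8 -> lands@12:L; in-air after throw: [b2@6:L b1@8:L b3@12:L]
Beat 6 (L): throw ball2 h=1 -> lands@7:R; in-air after throw: [b2@7:R b1@8:L b3@12:L]
Beat 7 (R): throw ball2 h=3 -> lands@10:L; in-air after throw: [b1@8:L b2@10:L b3@12:L]
Beat 8 (L): throw ball1 h=8 -> lands@16:L; in-air after throw: [b2@10:L b3@12:L b1@16:L]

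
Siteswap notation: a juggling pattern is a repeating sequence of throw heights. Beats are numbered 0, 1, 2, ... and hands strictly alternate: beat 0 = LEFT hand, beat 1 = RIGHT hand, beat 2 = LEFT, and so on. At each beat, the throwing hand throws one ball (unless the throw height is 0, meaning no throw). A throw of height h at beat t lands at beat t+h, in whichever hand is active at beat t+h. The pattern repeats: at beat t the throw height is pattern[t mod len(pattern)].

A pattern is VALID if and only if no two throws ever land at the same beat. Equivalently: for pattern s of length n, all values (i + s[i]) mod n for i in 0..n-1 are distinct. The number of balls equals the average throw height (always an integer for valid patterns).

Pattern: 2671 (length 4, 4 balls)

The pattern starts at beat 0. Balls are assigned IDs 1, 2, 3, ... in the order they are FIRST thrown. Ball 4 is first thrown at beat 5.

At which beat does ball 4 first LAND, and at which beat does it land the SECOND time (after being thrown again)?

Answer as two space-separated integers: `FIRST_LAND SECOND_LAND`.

Beat 0 (L): throw ball1 h=2 -> lands@2:L; in-air after throw: [b1@2:L]
Beat 1 (R): throw ball2 h=6 -> lands@7:R; in-air after throw: [b1@2:L b2@7:R]
Beat 2 (L): throw ball1 h=7 -> lands@9:R; in-air after throw: [b2@7:R b1@9:R]
Beat 3 (R): throw ball3 h=1 -> lands@4:L; in-air after throw: [b3@4:L b2@7:R b1@9:R]
Beat 4 (L): throw ball3 h=2 -> lands@6:L; in-air after throw: [b3@6:L b2@7:R b1@9:R]
Beat 5 (R): throw ball4 h=6 -> lands@11:R; in-air after throw: [b3@6:L b2@7:R b1@9:R b4@11:R]
Beat 6 (L): throw ball3 h=7 -> lands@13:R; in-air after throw: [b2@7:R b1@9:R b4@11:R b3@13:R]
Beat 7 (R): throw ball2 h=1 -> lands@8:L; in-air after throw: [b2@8:L b1@9:R b4@11:R b3@13:R]
Beat 8 (L): throw ball2 h=2 -> lands@10:L; in-air after throw: [b1@9:R b2@10:L b4@11:R b3@13:R]
Beat 9 (R): throw ball1 h=6 -> lands@15:R; in-air after throw: [b2@10:L b4@11:R b3@13:R b1@15:R]
Beat 10 (L): throw ball2 h=7 -> lands@17:R; in-air after throw: [b4@11:R b3@13:R b1@15:R b2@17:R]
Beat 11 (R): throw ball4 h=1 -> lands@12:L; in-air after throw: [b4@12:L b3@13:R b1@15:R b2@17:R]
Beat 12 (L): throw ball4 h=2 -> lands@14:L; in-air after throw: [b3@13:R b4@14:L b1@15:R b2@17:R]
Ball 4: thrown@5 h=6 -> first land @11; rethrown@11 h=1 -> second land @12

Answer: 11 12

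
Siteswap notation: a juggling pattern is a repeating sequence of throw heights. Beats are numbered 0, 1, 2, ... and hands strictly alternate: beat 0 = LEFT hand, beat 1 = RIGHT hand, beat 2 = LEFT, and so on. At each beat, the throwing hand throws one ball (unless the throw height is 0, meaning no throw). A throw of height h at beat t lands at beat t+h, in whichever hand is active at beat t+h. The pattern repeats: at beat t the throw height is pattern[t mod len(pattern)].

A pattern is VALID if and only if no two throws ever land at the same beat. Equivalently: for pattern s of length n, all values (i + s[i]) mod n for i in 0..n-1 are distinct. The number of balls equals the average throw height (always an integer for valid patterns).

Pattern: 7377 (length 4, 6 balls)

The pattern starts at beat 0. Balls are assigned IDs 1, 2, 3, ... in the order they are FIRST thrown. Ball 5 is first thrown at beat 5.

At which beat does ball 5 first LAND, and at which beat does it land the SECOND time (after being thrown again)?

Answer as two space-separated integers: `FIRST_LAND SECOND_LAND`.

Beat 0 (L): throw ball1 h=7 -> lands@7:R; in-air after throw: [b1@7:R]
Beat 1 (R): throw ball2 h=3 -> lands@4:L; in-air after throw: [b2@4:L b1@7:R]
Beat 2 (L): throw ball3 h=7 -> lands@9:R; in-air after throw: [b2@4:L b1@7:R b3@9:R]
Beat 3 (R): throw ball4 h=7 -> lands@10:L; in-air after throw: [b2@4:L b1@7:R b3@9:R b4@10:L]
Beat 4 (L): throw ball2 h=7 -> lands@11:R; in-air after throw: [b1@7:R b3@9:R b4@10:L b2@11:R]
Beat 5 (R): throw ball5 h=3 -> lands@8:L; in-air after throw: [b1@7:R b5@8:L b3@9:R b4@10:L b2@11:R]
Beat 6 (L): throw ball6 h=7 -> lands@13:R; in-air after throw: [b1@7:R b5@8:L b3@9:R b4@10:L b2@11:R b6@13:R]
Beat 7 (R): throw ball1 h=7 -> lands@14:L; in-air after throw: [b5@8:L b3@9:R b4@10:L b2@11:R b6@13:R b1@14:L]
Beat 8 (L): throw ball5 h=7 -> lands@15:R; in-air after throw: [b3@9:R b4@10:L b2@11:R b6@13:R b1@14:L b5@15:R]
Beat 9 (R): throw ball3 h=3 -> lands@12:L; in-air after throw: [b4@10:L b2@11:R b3@12:L b6@13:R b1@14:L b5@15:R]
Beat 10 (L): throw ball4 h=7 -> lands@17:R; in-air after throw: [b2@11:R b3@12:L b6@13:R b1@14:L b5@15:R b4@17:R]
Beat 11 (R): throw ball2 h=7 -> lands@18:L; in-air after throw: [b3@12:L b6@13:R b1@14:L b5@15:R b4@17:R b2@18:L]
Beat 12 (L): throw ball3 h=7 -> lands@19:R; in-air after throw: [b6@13:R b1@14:L b5@15:R b4@17:R b2@18:L b3@19:R]
Beat 13 (R): throw ball6 h=3 -> lands@16:L; in-air after throw: [b1@14:L b5@15:R b6@16:L b4@17:R b2@18:L b3@19:R]
Beat 14 (L): throw ball1 h=7 -> lands@21:R; in-air after throw: [b5@15:R b6@16:L b4@17:R b2@18:L b3@19:R b1@21:R]
Beat 15 (R): throw ball5 h=7 -> lands@22:L; in-air after throw: [b6@16:L b4@17:R b2@18:L b3@19:R b1@21:R b5@22:L]
Ball 5: thrown@5 h=3 -> first land @8; rethrown@8 h=7 -> second land @15

Answer: 8 15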